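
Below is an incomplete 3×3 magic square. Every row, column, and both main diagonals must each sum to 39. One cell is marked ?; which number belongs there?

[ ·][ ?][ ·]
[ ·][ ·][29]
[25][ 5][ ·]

21

The remaining cell in row 3 is (3,3) = 39 − 30 = 9.
Column 3: 29 + 9 + ? = 39, so (1,3) = 1.
From anti-diagonal, 39 − (1 + 25) gives (2,2) = 13.
Using row 2: 13 + 29 + ? → (2,1) = 39 − 42 = -3.
Column 1 needs 39; the known cells sum to 22, so (1,1) = 17.
Column 2 must total 39; the given cells sum to 18, so (1,2) = 21.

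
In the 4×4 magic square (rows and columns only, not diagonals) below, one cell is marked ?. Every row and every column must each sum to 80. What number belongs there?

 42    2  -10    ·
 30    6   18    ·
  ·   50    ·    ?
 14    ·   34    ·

-2

Row 1: 42 + 2 + (-10) + ? = 80, so (1,4) = 46.
Row 2 must total 80; the given cells sum to 54, so (2,4) = 26.
Using column 1: 42 + 30 + 14 + ? → (3,1) = 80 − 86 = -6.
Using column 2: 2 + 6 + 50 + ? → (4,2) = 80 − 58 = 22.
From column 3, 80 − (-10 + 18 + 34) gives (3,3) = 38.
Row 3 must total 80; the given cells sum to 82, so (3,4) = -2.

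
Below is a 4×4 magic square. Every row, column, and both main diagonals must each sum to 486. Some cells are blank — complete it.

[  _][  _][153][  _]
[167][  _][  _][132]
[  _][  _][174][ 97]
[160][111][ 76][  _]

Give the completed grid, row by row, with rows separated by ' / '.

Row 4 needs 486; the known cells sum to 347, so (4,4) = 139.
Column 3 must total 486; the given cells sum to 403, so (2,3) = 83.
The remaining cell in column 4 is (1,4) = 486 − 368 = 118.
Anti-diagonal needs 486; the known cells sum to 361, so (3,2) = 125.
Row 2 must total 486; the given cells sum to 382, so (2,2) = 104.
Row 3: 125 + 174 + 97 + ? = 486, so (3,1) = 90.
From column 1, 486 − (167 + 90 + 160) gives (1,1) = 69.
The remaining cell in column 2 is (1,2) = 486 − 340 = 146.

69 146 153 118 / 167 104 83 132 / 90 125 174 97 / 160 111 76 139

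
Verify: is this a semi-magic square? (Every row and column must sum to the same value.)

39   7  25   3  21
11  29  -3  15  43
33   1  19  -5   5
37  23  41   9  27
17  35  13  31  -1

No — column 3 sums to 95 but column 1 sums to 137.

Row 1: 39 + 7 + 25 + 3 + 21 = 95.
Row 2: 11 + 29 + (-3) + 15 + 43 = 95.
Row 3: 33 + 1 + 19 + (-5) + 5 = 53.
Row 4: 37 + 23 + 41 + 9 + 27 = 137.
Row 5: 17 + 35 + 13 + 31 + (-1) = 95.
Column 1: 39 + 11 + 33 + 37 + 17 = 137.
Column 2: 7 + 29 + 1 + 23 + 35 = 95.
Column 3: 25 + (-3) + 19 + 41 + 13 = 95.
Column 4: 3 + 15 + (-5) + 9 + 31 = 53.
Column 5: 21 + 43 + 5 + 27 + (-1) = 95.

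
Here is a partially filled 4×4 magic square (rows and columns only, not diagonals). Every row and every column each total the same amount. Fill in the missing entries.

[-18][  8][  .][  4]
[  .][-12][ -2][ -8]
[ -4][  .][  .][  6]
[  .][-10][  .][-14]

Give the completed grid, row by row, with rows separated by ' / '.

Column 4 is already complete: 4 + -8 + 6 + -14 = -12, so that is the magic constant.
Row 1 needs -12; the known cells sum to -6, so (1,3) = -6.
Row 2 needs -12; the known cells sum to -22, so (2,1) = 10.
Column 1 must total -12; the given cells sum to -12, so (4,1) = 0.
Column 2 needs -12; the known cells sum to -14, so (3,2) = 2.
Row 3: -4 + 2 + 6 + ? = -12, so (3,3) = -16.
Row 4 needs -12; the known cells sum to -24, so (4,3) = 12.

-18 8 -6 4 / 10 -12 -2 -8 / -4 2 -16 6 / 0 -10 12 -14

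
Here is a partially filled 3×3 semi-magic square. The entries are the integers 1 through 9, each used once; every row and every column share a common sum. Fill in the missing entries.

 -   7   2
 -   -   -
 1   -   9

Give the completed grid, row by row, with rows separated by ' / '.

The entries are 1 through 9, which sum to 45, so each line sums to 45/3 = 15.
Row 1 must total 15; the given cells sum to 9, so (1,1) = 6.
Row 3 needs 15; the known cells sum to 10, so (3,2) = 5.
Column 1 needs 15; the known cells sum to 7, so (2,1) = 8.
The remaining cell in column 2 is (2,2) = 15 − 12 = 3.
Using column 3: 2 + 9 + ? → (2,3) = 15 − 11 = 4.

6 7 2 / 8 3 4 / 1 5 9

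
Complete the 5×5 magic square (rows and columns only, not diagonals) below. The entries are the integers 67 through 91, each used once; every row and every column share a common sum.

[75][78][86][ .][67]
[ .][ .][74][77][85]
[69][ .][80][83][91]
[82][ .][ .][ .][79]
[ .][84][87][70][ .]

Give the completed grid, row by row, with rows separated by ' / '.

The entries are 67 through 91, which sum to 1975, so each line sums to 1975/5 = 395.
Row 1 must total 395; the given cells sum to 306, so (1,4) = 89.
From row 3, 395 − (69 + 80 + 83 + 91) gives (3,2) = 72.
From column 3, 395 − (86 + 74 + 80 + 87) gives (4,3) = 68.
Using column 4: 89 + 77 + 83 + 70 + ? → (4,4) = 395 − 319 = 76.
Column 5 must total 395; the given cells sum to 322, so (5,5) = 73.
Row 4 needs 395; the known cells sum to 305, so (4,2) = 90.
Row 5: 84 + 87 + 70 + 73 + ? = 395, so (5,1) = 81.
The remaining cell in column 1 is (2,1) = 395 − 307 = 88.
The remaining cell in column 2 is (2,2) = 395 − 324 = 71.

75 78 86 89 67 / 88 71 74 77 85 / 69 72 80 83 91 / 82 90 68 76 79 / 81 84 87 70 73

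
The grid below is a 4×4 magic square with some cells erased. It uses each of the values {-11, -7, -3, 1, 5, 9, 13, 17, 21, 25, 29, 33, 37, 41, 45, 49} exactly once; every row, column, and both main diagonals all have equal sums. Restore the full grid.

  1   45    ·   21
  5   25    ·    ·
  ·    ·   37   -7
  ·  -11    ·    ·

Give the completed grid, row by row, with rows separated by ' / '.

The 16 entries sum to 304, so each line sums to 304/4 = 76.
Row 1 needs 76; the known cells sum to 67, so (1,3) = 9.
Column 2 needs 76; the known cells sum to 59, so (3,2) = 17.
Main diagonal: 1 + 25 + 37 + ? = 76, so (4,4) = 13.
Using row 3: 17 + 37 + (-7) + ? → (3,1) = 76 − 47 = 29.
From column 1, 76 − (1 + 5 + 29) gives (4,1) = 41.
Column 4 needs 76; the known cells sum to 27, so (2,4) = 49.
Using anti-diagonal: 21 + 17 + 41 + ? → (2,3) = 76 − 79 = -3.
Row 4 must total 76; the given cells sum to 43, so (4,3) = 33.

1 45 9 21 / 5 25 -3 49 / 29 17 37 -7 / 41 -11 33 13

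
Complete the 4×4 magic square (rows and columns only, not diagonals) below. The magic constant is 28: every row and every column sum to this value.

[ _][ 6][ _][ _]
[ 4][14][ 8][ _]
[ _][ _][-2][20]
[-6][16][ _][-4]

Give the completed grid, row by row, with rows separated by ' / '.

Using row 2: 4 + 14 + 8 + ? → (2,4) = 28 − 26 = 2.
From row 4, 28 − (-6 + 16 + (-4)) gives (4,3) = 22.
Column 2 needs 28; the known cells sum to 36, so (3,2) = -8.
Column 3 must total 28; the given cells sum to 28, so (1,3) = 0.
Column 4: 2 + 20 + (-4) + ? = 28, so (1,4) = 10.
From row 1, 28 − (6 + 0 + 10) gives (1,1) = 12.
Using row 3: -8 + (-2) + 20 + ? → (3,1) = 28 − 10 = 18.

12 6 0 10 / 4 14 8 2 / 18 -8 -2 20 / -6 16 22 -4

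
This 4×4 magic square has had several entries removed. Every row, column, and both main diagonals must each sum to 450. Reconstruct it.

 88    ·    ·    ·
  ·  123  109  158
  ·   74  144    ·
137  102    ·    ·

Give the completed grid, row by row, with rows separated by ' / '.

Row 2 needs 450; the known cells sum to 390, so (2,1) = 60.
Column 1 must total 450; the given cells sum to 285, so (3,1) = 165.
The remaining cell in column 2 is (1,2) = 450 − 299 = 151.
Main diagonal: 88 + 123 + 144 + ? = 450, so (4,4) = 95.
Using anti-diagonal: 109 + 74 + 137 + ? → (1,4) = 450 − 320 = 130.
Row 1: 88 + 151 + 130 + ? = 450, so (1,3) = 81.
Row 3 must total 450; the given cells sum to 383, so (3,4) = 67.
The remaining cell in row 4 is (4,3) = 450 − 334 = 116.

88 151 81 130 / 60 123 109 158 / 165 74 144 67 / 137 102 116 95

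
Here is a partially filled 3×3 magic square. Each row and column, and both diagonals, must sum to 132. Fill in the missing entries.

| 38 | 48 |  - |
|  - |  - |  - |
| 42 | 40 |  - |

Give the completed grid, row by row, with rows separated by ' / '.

38 48 46 / 52 44 36 / 42 40 50

Row 1: 38 + 48 + ? = 132, so (1,3) = 46.
Row 3 must total 132; the given cells sum to 82, so (3,3) = 50.
Using column 1: 38 + 42 + ? → (2,1) = 132 − 80 = 52.
Column 2 must total 132; the given cells sum to 88, so (2,2) = 44.
Using column 3: 46 + 50 + ? → (2,3) = 132 − 96 = 36.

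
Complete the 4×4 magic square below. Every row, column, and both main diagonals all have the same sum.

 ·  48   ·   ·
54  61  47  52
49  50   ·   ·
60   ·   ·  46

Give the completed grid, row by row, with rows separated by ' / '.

51 48 58 57 / 54 61 47 52 / 49 50 56 59 / 60 55 53 46

Row 2 is already complete: 54 + 61 + 47 + 52 = 214, so that is the magic constant.
The remaining cell in column 1 is (1,1) = 214 − 163 = 51.
Using column 2: 48 + 61 + 50 + ? → (4,2) = 214 − 159 = 55.
Main diagonal needs 214; the known cells sum to 158, so (3,3) = 56.
The remaining cell in anti-diagonal is (1,4) = 214 − 157 = 57.
Row 1 needs 214; the known cells sum to 156, so (1,3) = 58.
Row 3: 49 + 50 + 56 + ? = 214, so (3,4) = 59.
Row 4 must total 214; the given cells sum to 161, so (4,3) = 53.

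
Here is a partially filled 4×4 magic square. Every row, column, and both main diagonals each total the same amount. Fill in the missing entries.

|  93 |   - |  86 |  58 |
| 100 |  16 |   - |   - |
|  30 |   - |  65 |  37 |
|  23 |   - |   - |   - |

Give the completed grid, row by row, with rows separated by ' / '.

Column 1 is already complete: 93 + 100 + 30 + 23 = 246, so that is the magic constant.
Using row 1: 93 + 86 + 58 + ? → (1,2) = 246 − 237 = 9.
The remaining cell in row 3 is (3,2) = 246 − 132 = 114.
Column 2: 9 + 16 + 114 + ? = 246, so (4,2) = 107.
From main diagonal, 246 − (93 + 16 + 65) gives (4,4) = 72.
From anti-diagonal, 246 − (58 + 114 + 23) gives (2,3) = 51.
Row 2 needs 246; the known cells sum to 167, so (2,4) = 79.
The remaining cell in row 4 is (4,3) = 246 − 202 = 44.

93 9 86 58 / 100 16 51 79 / 30 114 65 37 / 23 107 44 72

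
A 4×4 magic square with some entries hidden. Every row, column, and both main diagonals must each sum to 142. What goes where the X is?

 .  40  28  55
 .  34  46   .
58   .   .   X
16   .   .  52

From row 1, 142 − (40 + 28 + 55) gives (1,1) = 19.
Column 1 must total 142; the given cells sum to 93, so (2,1) = 49.
Main diagonal: 19 + 34 + 52 + ? = 142, so (3,3) = 37.
Using anti-diagonal: 55 + 46 + 16 + ? → (3,2) = 142 − 117 = 25.
The remaining cell in row 2 is (2,4) = 142 − 129 = 13.
The remaining cell in row 3 is (3,4) = 142 − 120 = 22.

22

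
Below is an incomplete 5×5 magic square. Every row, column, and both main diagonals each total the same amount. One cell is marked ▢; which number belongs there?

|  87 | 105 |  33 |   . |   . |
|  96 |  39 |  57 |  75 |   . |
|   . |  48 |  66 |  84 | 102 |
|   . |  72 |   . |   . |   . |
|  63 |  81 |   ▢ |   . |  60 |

Column 2 is complete and sums to 345; that is the magic constant.
The remaining cell in row 2 is (2,5) = 345 − 267 = 78.
From row 3, 345 − (48 + 66 + 84 + 102) gives (3,1) = 45.
Column 1 must total 345; the given cells sum to 291, so (4,1) = 54.
The remaining cell in main diagonal is (4,4) = 345 − 252 = 93.
From anti-diagonal, 345 − (75 + 66 + 72 + 63) gives (1,5) = 69.
Row 1 needs 345; the known cells sum to 294, so (1,4) = 51.
Column 4 must total 345; the given cells sum to 303, so (5,4) = 42.
Column 5 must total 345; the given cells sum to 309, so (4,5) = 36.
Row 4 must total 345; the given cells sum to 255, so (4,3) = 90.
Row 5 needs 345; the known cells sum to 246, so (5,3) = 99.

99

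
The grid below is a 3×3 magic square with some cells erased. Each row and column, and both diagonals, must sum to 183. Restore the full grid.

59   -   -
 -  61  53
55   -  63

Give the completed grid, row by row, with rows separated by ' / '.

From row 2, 183 − (61 + 53) gives (2,1) = 69.
Using row 3: 55 + 63 + ? → (3,2) = 183 − 118 = 65.
Column 2: 61 + 65 + ? = 183, so (1,2) = 57.
Column 3 needs 183; the known cells sum to 116, so (1,3) = 67.

59 57 67 / 69 61 53 / 55 65 63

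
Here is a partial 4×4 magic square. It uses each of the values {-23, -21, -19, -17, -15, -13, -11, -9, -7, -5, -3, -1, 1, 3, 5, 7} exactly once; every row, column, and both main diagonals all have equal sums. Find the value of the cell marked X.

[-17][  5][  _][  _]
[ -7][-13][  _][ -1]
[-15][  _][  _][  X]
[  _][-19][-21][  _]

-9

The 16 entries sum to -128, so each line sums to -128/4 = -32.
Using row 2: -7 + (-13) + (-1) + ? → (2,3) = -32 − (-21) = -11.
The remaining cell in column 1 is (4,1) = -32 − (-39) = 7.
Column 2 must total -32; the given cells sum to -27, so (3,2) = -5.
From anti-diagonal, -32 − (-11 + (-5) + 7) gives (1,4) = -23.
Row 1: -17 + 5 + (-23) + ? = -32, so (1,3) = 3.
Row 4 must total -32; the given cells sum to -33, so (4,4) = 1.
Using column 3: 3 + (-11) + (-21) + ? → (3,3) = -32 − (-29) = -3.
Column 4 needs -32; the known cells sum to -23, so (3,4) = -9.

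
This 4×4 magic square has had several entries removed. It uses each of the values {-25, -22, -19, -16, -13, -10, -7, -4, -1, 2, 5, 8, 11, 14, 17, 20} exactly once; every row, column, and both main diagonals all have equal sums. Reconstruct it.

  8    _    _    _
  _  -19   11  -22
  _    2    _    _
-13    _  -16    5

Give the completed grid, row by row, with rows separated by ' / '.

The 16 entries sum to -40, so each line sums to -40/4 = -10.
From row 2, -10 − (-19 + 11 + (-22)) gives (2,1) = 20.
Row 4: -13 + (-16) + 5 + ? = -10, so (4,2) = 14.
From column 1, -10 − (8 + 20 + (-13)) gives (3,1) = -25.
Column 2 must total -10; the given cells sum to -3, so (1,2) = -7.
Using main diagonal: 8 + (-19) + 5 + ? → (3,3) = -10 − (-6) = -4.
From anti-diagonal, -10 − (11 + 2 + (-13)) gives (1,4) = -10.
Row 1 must total -10; the given cells sum to -9, so (1,3) = -1.
Row 3 must total -10; the given cells sum to -27, so (3,4) = 17.

8 -7 -1 -10 / 20 -19 11 -22 / -25 2 -4 17 / -13 14 -16 5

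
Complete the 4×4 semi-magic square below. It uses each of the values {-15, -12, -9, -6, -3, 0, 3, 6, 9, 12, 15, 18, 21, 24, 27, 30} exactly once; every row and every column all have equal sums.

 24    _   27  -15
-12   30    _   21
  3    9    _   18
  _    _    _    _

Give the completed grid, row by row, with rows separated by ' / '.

The 16 entries sum to 120, so each line sums to 120/4 = 30.
Row 1 needs 30; the known cells sum to 36, so (1,2) = -6.
Row 2: -12 + 30 + 21 + ? = 30, so (2,3) = -9.
Row 3: 3 + 9 + 18 + ? = 30, so (3,3) = 0.
Column 1: 24 + (-12) + 3 + ? = 30, so (4,1) = 15.
Column 2 needs 30; the known cells sum to 33, so (4,2) = -3.
Using column 3: 27 + (-9) + 0 + ? → (4,3) = 30 − 18 = 12.
Column 4 must total 30; the given cells sum to 24, so (4,4) = 6.

24 -6 27 -15 / -12 30 -9 21 / 3 9 0 18 / 15 -3 12 6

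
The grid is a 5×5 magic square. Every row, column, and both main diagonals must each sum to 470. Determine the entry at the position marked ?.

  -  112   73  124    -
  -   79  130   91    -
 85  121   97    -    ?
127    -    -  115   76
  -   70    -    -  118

109

Column 2: 112 + 79 + 121 + 70 + ? = 470, so (4,2) = 88.
Main diagonal must total 470; the given cells sum to 409, so (1,1) = 61.
Row 1 must total 470; the given cells sum to 370, so (1,5) = 100.
Using row 4: 127 + 88 + 115 + 76 + ? → (4,3) = 470 − 406 = 64.
The remaining cell in column 3 is (5,3) = 470 − 364 = 106.
The remaining cell in anti-diagonal is (5,1) = 470 − 376 = 94.
The remaining cell in row 5 is (5,4) = 470 − 388 = 82.
Column 1: 61 + 85 + 127 + 94 + ? = 470, so (2,1) = 103.
From column 4, 470 − (124 + 91 + 115 + 82) gives (3,4) = 58.
The remaining cell in row 2 is (2,5) = 470 − 403 = 67.
Row 3 must total 470; the given cells sum to 361, so (3,5) = 109.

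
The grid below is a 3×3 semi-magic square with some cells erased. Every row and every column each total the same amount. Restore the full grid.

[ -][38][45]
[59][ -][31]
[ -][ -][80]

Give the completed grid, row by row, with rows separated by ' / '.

73 38 45 / 59 66 31 / 24 52 80

Column 3 is already complete: 45 + 31 + 80 = 156, so that is the magic constant.
Using row 1: 38 + 45 + ? → (1,1) = 156 − 83 = 73.
Row 2 must total 156; the given cells sum to 90, so (2,2) = 66.
From column 1, 156 − (73 + 59) gives (3,1) = 24.
Column 2 needs 156; the known cells sum to 104, so (3,2) = 52.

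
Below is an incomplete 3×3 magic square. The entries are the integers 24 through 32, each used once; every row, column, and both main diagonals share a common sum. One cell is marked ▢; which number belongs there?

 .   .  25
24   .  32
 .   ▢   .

The entries are 24 through 32, which sum to 252, so each line sums to 252/3 = 84.
Row 2: 24 + 32 + ? = 84, so (2,2) = 28.
Using column 3: 25 + 32 + ? → (3,3) = 84 − 57 = 27.
Main diagonal: 28 + 27 + ? = 84, so (1,1) = 29.
From anti-diagonal, 84 − (25 + 28) gives (3,1) = 31.
Row 1 needs 84; the known cells sum to 54, so (1,2) = 30.
The remaining cell in row 3 is (3,2) = 84 − 58 = 26.

26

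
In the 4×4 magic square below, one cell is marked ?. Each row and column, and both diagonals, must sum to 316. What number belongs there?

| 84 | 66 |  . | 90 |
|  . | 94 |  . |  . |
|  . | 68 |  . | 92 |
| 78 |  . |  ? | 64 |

86

Row 1 needs 316; the known cells sum to 240, so (1,3) = 76.
Column 2 needs 316; the known cells sum to 228, so (4,2) = 88.
Using column 4: 90 + 92 + 64 + ? → (2,4) = 316 − 246 = 70.
From main diagonal, 316 − (84 + 94 + 64) gives (3,3) = 74.
From anti-diagonal, 316 − (90 + 68 + 78) gives (2,3) = 80.
From row 2, 316 − (94 + 80 + 70) gives (2,1) = 72.
Row 3 must total 316; the given cells sum to 234, so (3,1) = 82.
Using row 4: 78 + 88 + 64 + ? → (4,3) = 316 − 230 = 86.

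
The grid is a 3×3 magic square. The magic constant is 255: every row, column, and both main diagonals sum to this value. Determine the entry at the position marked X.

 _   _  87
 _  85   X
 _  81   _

From column 2, 255 − (85 + 81) gives (1,2) = 89.
Anti-diagonal must total 255; the given cells sum to 172, so (3,1) = 83.
Row 1 must total 255; the given cells sum to 176, so (1,1) = 79.
From row 3, 255 − (83 + 81) gives (3,3) = 91.
Column 1 needs 255; the known cells sum to 162, so (2,1) = 93.
From column 3, 255 − (87 + 91) gives (2,3) = 77.

77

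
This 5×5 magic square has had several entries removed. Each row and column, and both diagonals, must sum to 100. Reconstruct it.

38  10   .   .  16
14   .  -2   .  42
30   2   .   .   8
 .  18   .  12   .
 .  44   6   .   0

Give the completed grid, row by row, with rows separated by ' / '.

Column 2 needs 100; the known cells sum to 74, so (2,2) = 26.
Column 5 needs 100; the known cells sum to 66, so (4,5) = 34.
From main diagonal, 100 − (38 + 26 + 12 + 0) gives (3,3) = 24.
Row 2 needs 100; the known cells sum to 80, so (2,4) = 20.
Using row 3: 30 + 2 + 24 + 8 + ? → (3,4) = 100 − 64 = 36.
Anti-diagonal needs 100; the known cells sum to 78, so (5,1) = 22.
Row 5: 22 + 44 + 6 + 0 + ? = 100, so (5,4) = 28.
Column 1: 38 + 14 + 30 + 22 + ? = 100, so (4,1) = -4.
Column 4 needs 100; the known cells sum to 96, so (1,4) = 4.
Row 1: 38 + 10 + 4 + 16 + ? = 100, so (1,3) = 32.
From row 4, 100 − (-4 + 18 + 12 + 34) gives (4,3) = 40.

38 10 32 4 16 / 14 26 -2 20 42 / 30 2 24 36 8 / -4 18 40 12 34 / 22 44 6 28 0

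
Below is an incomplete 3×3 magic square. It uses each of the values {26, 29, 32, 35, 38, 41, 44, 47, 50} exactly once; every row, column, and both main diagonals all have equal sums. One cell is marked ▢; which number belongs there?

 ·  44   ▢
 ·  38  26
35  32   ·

The 9 entries sum to 342, so each line sums to 342/3 = 114.
Row 2 needs 114; the known cells sum to 64, so (2,1) = 50.
Row 3 must total 114; the given cells sum to 67, so (3,3) = 47.
From column 1, 114 − (50 + 35) gives (1,1) = 29.
Column 3: 26 + 47 + ? = 114, so (1,3) = 41.

41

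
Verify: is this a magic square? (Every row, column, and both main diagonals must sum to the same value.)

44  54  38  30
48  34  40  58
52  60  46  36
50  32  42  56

Row 1: 44 + 54 + 38 + 30 = 166.
Row 2: 48 + 34 + 40 + 58 = 180.
Row 3: 52 + 60 + 46 + 36 = 194.
Row 4: 50 + 32 + 42 + 56 = 180.
Column 1: 44 + 48 + 52 + 50 = 194.
Column 2: 54 + 34 + 60 + 32 = 180.
Column 3: 38 + 40 + 46 + 42 = 166.
Column 4: 30 + 58 + 36 + 56 = 180.
Main diagonal: 44 + 34 + 46 + 56 = 180.
Anti-diagonal: 30 + 40 + 60 + 50 = 180.

No — row 3 sums to 194 but row 4 sums to 180.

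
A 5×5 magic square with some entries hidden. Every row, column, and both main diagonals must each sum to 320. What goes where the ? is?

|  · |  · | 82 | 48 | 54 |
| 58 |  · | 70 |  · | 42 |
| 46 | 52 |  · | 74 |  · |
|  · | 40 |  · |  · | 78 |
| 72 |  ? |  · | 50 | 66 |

Column 5: 54 + 42 + 78 + 66 + ? = 320, so (3,5) = 80.
Row 3 must total 320; the given cells sum to 252, so (3,3) = 68.
Anti-diagonal: 54 + 68 + 40 + 72 + ? = 320, so (2,4) = 86.
Using row 2: 58 + 70 + 86 + 42 + ? → (2,2) = 320 − 256 = 64.
Column 4 must total 320; the given cells sum to 258, so (4,4) = 62.
Main diagonal: 64 + 68 + 62 + 66 + ? = 320, so (1,1) = 60.
Using row 1: 60 + 82 + 48 + 54 + ? → (1,2) = 320 − 244 = 76.
Column 1 must total 320; the given cells sum to 236, so (4,1) = 84.
From column 2, 320 − (76 + 64 + 52 + 40) gives (5,2) = 88.

88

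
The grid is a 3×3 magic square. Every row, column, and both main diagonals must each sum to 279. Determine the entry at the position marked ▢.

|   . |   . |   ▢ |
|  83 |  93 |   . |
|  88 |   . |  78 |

98

Row 2: 83 + 93 + ? = 279, so (2,3) = 103.
Using row 3: 88 + 78 + ? → (3,2) = 279 − 166 = 113.
Column 1 must total 279; the given cells sum to 171, so (1,1) = 108.
Using column 2: 93 + 113 + ? → (1,2) = 279 − 206 = 73.
Using column 3: 103 + 78 + ? → (1,3) = 279 − 181 = 98.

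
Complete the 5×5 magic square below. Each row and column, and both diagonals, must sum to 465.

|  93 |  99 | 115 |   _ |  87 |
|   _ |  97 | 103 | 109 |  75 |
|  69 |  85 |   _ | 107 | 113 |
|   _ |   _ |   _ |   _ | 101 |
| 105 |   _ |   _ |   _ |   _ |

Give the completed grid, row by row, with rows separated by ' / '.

93 99 115 71 87 / 81 97 103 109 75 / 69 85 91 107 113 / 117 73 79 95 101 / 105 111 77 83 89

From row 1, 465 − (93 + 99 + 115 + 87) gives (1,4) = 71.
Row 2 must total 465; the given cells sum to 384, so (2,1) = 81.
From row 3, 465 − (69 + 85 + 107 + 113) gives (3,3) = 91.
Column 1: 93 + 81 + 69 + 105 + ? = 465, so (4,1) = 117.
Column 5 needs 465; the known cells sum to 376, so (5,5) = 89.
Main diagonal: 93 + 97 + 91 + 89 + ? = 465, so (4,4) = 95.
Anti-diagonal must total 465; the given cells sum to 392, so (4,2) = 73.
Row 4: 117 + 73 + 95 + 101 + ? = 465, so (4,3) = 79.
Column 2: 99 + 97 + 85 + 73 + ? = 465, so (5,2) = 111.
Column 3 must total 465; the given cells sum to 388, so (5,3) = 77.
Column 4 needs 465; the known cells sum to 382, so (5,4) = 83.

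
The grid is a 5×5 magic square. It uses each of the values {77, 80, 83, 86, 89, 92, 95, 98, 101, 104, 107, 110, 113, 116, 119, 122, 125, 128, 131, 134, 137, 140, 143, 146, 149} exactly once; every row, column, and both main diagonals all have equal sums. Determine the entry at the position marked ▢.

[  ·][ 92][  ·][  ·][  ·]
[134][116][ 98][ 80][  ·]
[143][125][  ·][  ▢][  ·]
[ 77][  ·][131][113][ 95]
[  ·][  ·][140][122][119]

The 25 entries sum to 2825, so each line sums to 2825/5 = 565.
Row 2 needs 565; the known cells sum to 428, so (2,5) = 137.
Row 4: 77 + 131 + 113 + 95 + ? = 565, so (4,2) = 149.
The remaining cell in column 2 is (5,2) = 565 − 482 = 83.
The remaining cell in row 5 is (5,1) = 565 − 464 = 101.
Column 1 needs 565; the known cells sum to 455, so (1,1) = 110.
Main diagonal needs 565; the known cells sum to 458, so (3,3) = 107.
Using anti-diagonal: 80 + 107 + 149 + 101 + ? → (1,5) = 565 − 437 = 128.
The remaining cell in column 3 is (1,3) = 565 − 476 = 89.
From column 5, 565 − (128 + 137 + 95 + 119) gives (3,5) = 86.
Using row 1: 110 + 92 + 89 + 128 + ? → (1,4) = 565 − 419 = 146.
Row 3: 143 + 125 + 107 + 86 + ? = 565, so (3,4) = 104.

104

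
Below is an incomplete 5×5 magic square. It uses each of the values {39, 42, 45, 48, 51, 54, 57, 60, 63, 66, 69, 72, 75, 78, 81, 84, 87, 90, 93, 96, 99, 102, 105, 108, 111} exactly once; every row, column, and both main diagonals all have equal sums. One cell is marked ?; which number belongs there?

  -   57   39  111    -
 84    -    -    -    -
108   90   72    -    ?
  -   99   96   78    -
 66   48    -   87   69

The 25 entries sum to 1875, so each line sums to 1875/5 = 375.
Row 5 must total 375; the given cells sum to 270, so (5,3) = 105.
Column 2 must total 375; the given cells sum to 294, so (2,2) = 81.
Using column 3: 39 + 72 + 96 + 105 + ? → (2,3) = 375 − 312 = 63.
From main diagonal, 375 − (81 + 72 + 78 + 69) gives (1,1) = 75.
Row 1: 75 + 57 + 39 + 111 + ? = 375, so (1,5) = 93.
Column 1 must total 375; the given cells sum to 333, so (4,1) = 42.
Anti-diagonal: 93 + 72 + 99 + 66 + ? = 375, so (2,4) = 45.
Using row 2: 84 + 81 + 63 + 45 + ? → (2,5) = 375 − 273 = 102.
From row 4, 375 − (42 + 99 + 96 + 78) gives (4,5) = 60.
Column 4 must total 375; the given cells sum to 321, so (3,4) = 54.
Column 5 must total 375; the given cells sum to 324, so (3,5) = 51.

51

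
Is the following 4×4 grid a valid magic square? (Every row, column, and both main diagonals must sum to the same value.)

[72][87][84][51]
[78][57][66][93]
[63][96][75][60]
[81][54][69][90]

Yes

Row 1: 72 + 87 + 84 + 51 = 294.
Row 2: 78 + 57 + 66 + 93 = 294.
Row 3: 63 + 96 + 75 + 60 = 294.
Row 4: 81 + 54 + 69 + 90 = 294.
Column 1: 72 + 78 + 63 + 81 = 294.
Column 2: 87 + 57 + 96 + 54 = 294.
Column 3: 84 + 66 + 75 + 69 = 294.
Column 4: 51 + 93 + 60 + 90 = 294.
Main diagonal: 72 + 57 + 75 + 90 = 294.
Anti-diagonal: 51 + 66 + 96 + 81 = 294.
All lines sum to 294.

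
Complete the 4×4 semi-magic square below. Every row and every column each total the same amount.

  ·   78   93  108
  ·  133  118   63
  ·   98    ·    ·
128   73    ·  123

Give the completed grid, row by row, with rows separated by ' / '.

103 78 93 108 / 68 133 118 63 / 83 98 113 88 / 128 73 58 123

Column 2 is already complete: 78 + 133 + 98 + 73 = 382, so that is the magic constant.
The remaining cell in row 1 is (1,1) = 382 − 279 = 103.
Row 2: 133 + 118 + 63 + ? = 382, so (2,1) = 68.
Row 4 needs 382; the known cells sum to 324, so (4,3) = 58.
Using column 1: 103 + 68 + 128 + ? → (3,1) = 382 − 299 = 83.
Column 3 must total 382; the given cells sum to 269, so (3,3) = 113.
Column 4 must total 382; the given cells sum to 294, so (3,4) = 88.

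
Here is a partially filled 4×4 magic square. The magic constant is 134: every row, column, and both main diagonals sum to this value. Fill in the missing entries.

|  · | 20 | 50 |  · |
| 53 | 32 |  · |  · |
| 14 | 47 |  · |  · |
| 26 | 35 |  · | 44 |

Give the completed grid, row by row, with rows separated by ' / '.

41 20 50 23 / 53 32 38 11 / 14 47 17 56 / 26 35 29 44

Row 4 must total 134; the given cells sum to 105, so (4,3) = 29.
Column 1: 53 + 14 + 26 + ? = 134, so (1,1) = 41.
Main diagonal: 41 + 32 + 44 + ? = 134, so (3,3) = 17.
Row 1 needs 134; the known cells sum to 111, so (1,4) = 23.
Using row 3: 14 + 47 + 17 + ? → (3,4) = 134 − 78 = 56.
Column 3: 50 + 17 + 29 + ? = 134, so (2,3) = 38.
Column 4 must total 134; the given cells sum to 123, so (2,4) = 11.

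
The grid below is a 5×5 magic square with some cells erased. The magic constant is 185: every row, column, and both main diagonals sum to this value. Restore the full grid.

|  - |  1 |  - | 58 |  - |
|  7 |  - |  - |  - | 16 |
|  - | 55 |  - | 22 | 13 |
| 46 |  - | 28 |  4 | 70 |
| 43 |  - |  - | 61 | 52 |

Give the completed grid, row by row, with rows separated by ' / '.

Row 4 must total 185; the given cells sum to 148, so (4,2) = 37.
Using column 4: 58 + 22 + 4 + 61 + ? → (2,4) = 185 − 145 = 40.
Using column 5: 16 + 13 + 70 + 52 + ? → (1,5) = 185 − 151 = 34.
Anti-diagonal needs 185; the known cells sum to 154, so (3,3) = 31.
Row 3 needs 185; the known cells sum to 121, so (3,1) = 64.
Column 1 must total 185; the given cells sum to 160, so (1,1) = 25.
Using main diagonal: 25 + 31 + 4 + 52 + ? → (2,2) = 185 − 112 = 73.
From row 1, 185 − (25 + 1 + 58 + 34) gives (1,3) = 67.
The remaining cell in row 2 is (2,3) = 185 − 136 = 49.
Using column 2: 1 + 73 + 55 + 37 + ? → (5,2) = 185 − 166 = 19.
The remaining cell in column 3 is (5,3) = 185 − 175 = 10.

25 1 67 58 34 / 7 73 49 40 16 / 64 55 31 22 13 / 46 37 28 4 70 / 43 19 10 61 52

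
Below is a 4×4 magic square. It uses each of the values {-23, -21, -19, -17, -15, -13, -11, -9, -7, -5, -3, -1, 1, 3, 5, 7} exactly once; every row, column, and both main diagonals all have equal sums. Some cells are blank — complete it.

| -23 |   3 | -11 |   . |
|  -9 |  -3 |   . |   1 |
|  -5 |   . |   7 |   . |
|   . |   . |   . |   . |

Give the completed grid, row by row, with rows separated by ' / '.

-23 3 -11 -1 / -9 -3 -21 1 / -5 -15 7 -19 / 5 -17 -7 -13

The 16 entries sum to -128, so each line sums to -128/4 = -32.
Row 1 needs -32; the known cells sum to -31, so (1,4) = -1.
Using row 2: -9 + (-3) + 1 + ? → (2,3) = -32 − (-11) = -21.
The remaining cell in column 1 is (4,1) = -32 − (-37) = 5.
From column 3, -32 − (-11 + (-21) + 7) gives (4,3) = -7.
Using main diagonal: -23 + (-3) + 7 + ? → (4,4) = -32 − (-19) = -13.
Anti-diagonal must total -32; the given cells sum to -17, so (3,2) = -15.
Row 3: -5 + (-15) + 7 + ? = -32, so (3,4) = -19.
Row 4 needs -32; the known cells sum to -15, so (4,2) = -17.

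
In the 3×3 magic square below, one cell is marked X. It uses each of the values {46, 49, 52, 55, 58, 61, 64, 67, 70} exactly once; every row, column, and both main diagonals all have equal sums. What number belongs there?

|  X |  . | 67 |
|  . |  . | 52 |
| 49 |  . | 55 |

The 9 entries sum to 522, so each line sums to 522/3 = 174.
Row 3: 49 + 55 + ? = 174, so (3,2) = 70.
The remaining cell in anti-diagonal is (2,2) = 174 − 116 = 58.
From row 2, 174 − (58 + 52) gives (2,1) = 64.
From column 1, 174 − (64 + 49) gives (1,1) = 61.

61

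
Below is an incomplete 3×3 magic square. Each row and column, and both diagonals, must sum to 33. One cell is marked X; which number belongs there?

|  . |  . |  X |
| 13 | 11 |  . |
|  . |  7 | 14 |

10

Using row 2: 13 + 11 + ? → (2,3) = 33 − 24 = 9.
Row 3 needs 33; the known cells sum to 21, so (3,1) = 12.
Column 1 must total 33; the given cells sum to 25, so (1,1) = 8.
Column 2 needs 33; the known cells sum to 18, so (1,2) = 15.
Column 3 must total 33; the given cells sum to 23, so (1,3) = 10.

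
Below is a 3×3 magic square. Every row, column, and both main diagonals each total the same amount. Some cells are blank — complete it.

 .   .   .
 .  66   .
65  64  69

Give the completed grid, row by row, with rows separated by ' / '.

63 68 67 / 70 66 62 / 65 64 69

Row 3 is already complete: 65 + 64 + 69 = 198, so that is the magic constant.
Using column 2: 66 + 64 + ? → (1,2) = 198 − 130 = 68.
Main diagonal must total 198; the given cells sum to 135, so (1,1) = 63.
Using anti-diagonal: 66 + 65 + ? → (1,3) = 198 − 131 = 67.
The remaining cell in column 1 is (2,1) = 198 − 128 = 70.
Column 3: 67 + 69 + ? = 198, so (2,3) = 62.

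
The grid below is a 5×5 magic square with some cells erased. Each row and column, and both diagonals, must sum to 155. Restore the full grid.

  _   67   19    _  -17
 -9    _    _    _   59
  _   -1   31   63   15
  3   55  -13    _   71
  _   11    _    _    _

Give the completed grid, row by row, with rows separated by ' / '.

35 67 19 51 -17 / -9 23 75 7 59 / 47 -1 31 63 15 / 3 55 -13 39 71 / 79 11 43 -5 27

Row 3: -1 + 31 + 63 + 15 + ? = 155, so (3,1) = 47.
The remaining cell in row 4 is (4,4) = 155 − 116 = 39.
Column 2: 67 + (-1) + 55 + 11 + ? = 155, so (2,2) = 23.
Column 5 must total 155; the given cells sum to 128, so (5,5) = 27.
Main diagonal: 23 + 31 + 39 + 27 + ? = 155, so (1,1) = 35.
From row 1, 155 − (35 + 67 + 19 + (-17)) gives (1,4) = 51.
The remaining cell in column 1 is (5,1) = 155 − 76 = 79.
Anti-diagonal needs 155; the known cells sum to 148, so (2,4) = 7.
Row 2 needs 155; the known cells sum to 80, so (2,3) = 75.
Column 3 needs 155; the known cells sum to 112, so (5,3) = 43.
Column 4 needs 155; the known cells sum to 160, so (5,4) = -5.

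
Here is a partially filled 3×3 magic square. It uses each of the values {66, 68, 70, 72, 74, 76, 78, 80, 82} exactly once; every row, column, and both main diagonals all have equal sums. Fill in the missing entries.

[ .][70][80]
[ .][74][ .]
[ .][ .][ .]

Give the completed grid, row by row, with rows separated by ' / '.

The 9 entries sum to 666, so each line sums to 666/3 = 222.
Using row 1: 70 + 80 + ? → (1,1) = 222 − 150 = 72.
Column 2 needs 222; the known cells sum to 144, so (3,2) = 78.
Main diagonal: 72 + 74 + ? = 222, so (3,3) = 76.
The remaining cell in anti-diagonal is (3,1) = 222 − 154 = 68.
The remaining cell in column 1 is (2,1) = 222 − 140 = 82.
Column 3 must total 222; the given cells sum to 156, so (2,3) = 66.

72 70 80 / 82 74 66 / 68 78 76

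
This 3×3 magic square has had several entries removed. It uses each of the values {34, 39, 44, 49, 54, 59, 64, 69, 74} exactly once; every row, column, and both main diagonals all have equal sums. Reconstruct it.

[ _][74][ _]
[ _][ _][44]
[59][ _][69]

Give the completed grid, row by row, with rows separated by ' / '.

The 9 entries sum to 486, so each line sums to 486/3 = 162.
Row 3 must total 162; the given cells sum to 128, so (3,2) = 34.
The remaining cell in column 2 is (2,2) = 162 − 108 = 54.
Column 3 must total 162; the given cells sum to 113, so (1,3) = 49.
The remaining cell in main diagonal is (1,1) = 162 − 123 = 39.
The remaining cell in row 2 is (2,1) = 162 − 98 = 64.

39 74 49 / 64 54 44 / 59 34 69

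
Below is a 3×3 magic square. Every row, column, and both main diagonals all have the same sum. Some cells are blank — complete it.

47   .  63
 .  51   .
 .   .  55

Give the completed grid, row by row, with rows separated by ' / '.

Main diagonal is already complete: 47 + 51 + 55 = 153, so that is the magic constant.
From row 1, 153 − (47 + 63) gives (1,2) = 43.
Column 2: 43 + 51 + ? = 153, so (3,2) = 59.
From column 3, 153 − (63 + 55) gives (2,3) = 35.
Anti-diagonal needs 153; the known cells sum to 114, so (3,1) = 39.
From row 2, 153 − (51 + 35) gives (2,1) = 67.

47 43 63 / 67 51 35 / 39 59 55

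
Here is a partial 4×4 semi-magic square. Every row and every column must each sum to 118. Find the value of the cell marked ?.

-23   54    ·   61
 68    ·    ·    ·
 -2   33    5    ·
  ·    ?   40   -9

12

Row 1: -23 + 54 + 61 + ? = 118, so (1,3) = 26.
From row 3, 118 − (-2 + 33 + 5) gives (3,4) = 82.
Column 1 needs 118; the known cells sum to 43, so (4,1) = 75.
Column 3 must total 118; the given cells sum to 71, so (2,3) = 47.
The remaining cell in column 4 is (2,4) = 118 − 134 = -16.
From row 2, 118 − (68 + 47 + (-16)) gives (2,2) = 19.
Row 4 must total 118; the given cells sum to 106, so (4,2) = 12.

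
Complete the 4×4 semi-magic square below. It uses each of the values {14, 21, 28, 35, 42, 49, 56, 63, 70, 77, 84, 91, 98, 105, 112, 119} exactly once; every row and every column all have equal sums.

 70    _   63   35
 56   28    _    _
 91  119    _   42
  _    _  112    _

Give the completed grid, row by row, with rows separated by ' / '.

The 16 entries sum to 1064, so each line sums to 1064/4 = 266.
Using row 1: 70 + 63 + 35 + ? → (1,2) = 266 − 168 = 98.
Row 3: 91 + 119 + 42 + ? = 266, so (3,3) = 14.
Column 1 must total 266; the given cells sum to 217, so (4,1) = 49.
Column 2: 98 + 28 + 119 + ? = 266, so (4,2) = 21.
Column 3: 63 + 14 + 112 + ? = 266, so (2,3) = 77.
Row 2: 56 + 28 + 77 + ? = 266, so (2,4) = 105.
Row 4: 49 + 21 + 112 + ? = 266, so (4,4) = 84.

70 98 63 35 / 56 28 77 105 / 91 119 14 42 / 49 21 112 84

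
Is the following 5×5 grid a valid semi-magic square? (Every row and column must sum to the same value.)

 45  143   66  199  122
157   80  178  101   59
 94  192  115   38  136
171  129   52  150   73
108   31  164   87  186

Row 1: 45 + 143 + 66 + 199 + 122 = 575.
Row 2: 157 + 80 + 178 + 101 + 59 = 575.
Row 3: 94 + 192 + 115 + 38 + 136 = 575.
Row 4: 171 + 129 + 52 + 150 + 73 = 575.
Row 5: 108 + 31 + 164 + 87 + 186 = 576.
Column 1: 45 + 157 + 94 + 171 + 108 = 575.
Column 2: 143 + 80 + 192 + 129 + 31 = 575.
Column 3: 66 + 178 + 115 + 52 + 164 = 575.
Column 4: 199 + 101 + 38 + 150 + 87 = 575.
Column 5: 122 + 59 + 136 + 73 + 186 = 576.

No — column 5 sums to 576 but column 2 sums to 575.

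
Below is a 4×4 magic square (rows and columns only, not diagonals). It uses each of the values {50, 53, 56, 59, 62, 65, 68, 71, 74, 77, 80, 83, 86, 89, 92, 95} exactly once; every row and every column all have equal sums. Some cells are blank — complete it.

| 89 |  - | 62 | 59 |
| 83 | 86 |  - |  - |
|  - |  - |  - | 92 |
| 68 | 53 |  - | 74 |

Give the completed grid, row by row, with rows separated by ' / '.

The 16 entries sum to 1160, so each line sums to 1160/4 = 290.
The remaining cell in row 1 is (1,2) = 290 − 210 = 80.
Row 4 must total 290; the given cells sum to 195, so (4,3) = 95.
Column 1: 89 + 83 + 68 + ? = 290, so (3,1) = 50.
Column 2 must total 290; the given cells sum to 219, so (3,2) = 71.
Column 4 needs 290; the known cells sum to 225, so (2,4) = 65.
Row 2: 83 + 86 + 65 + ? = 290, so (2,3) = 56.
Using row 3: 50 + 71 + 92 + ? → (3,3) = 290 − 213 = 77.

89 80 62 59 / 83 86 56 65 / 50 71 77 92 / 68 53 95 74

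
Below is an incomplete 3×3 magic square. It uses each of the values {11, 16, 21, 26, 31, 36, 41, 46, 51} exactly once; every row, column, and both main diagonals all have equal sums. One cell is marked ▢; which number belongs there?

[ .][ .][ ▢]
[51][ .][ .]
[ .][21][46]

The 9 entries sum to 279, so each line sums to 279/3 = 93.
Row 3 must total 93; the given cells sum to 67, so (3,1) = 26.
Column 1 needs 93; the known cells sum to 77, so (1,1) = 16.
From main diagonal, 93 − (16 + 46) gives (2,2) = 31.
Anti-diagonal: 31 + 26 + ? = 93, so (1,3) = 36.

36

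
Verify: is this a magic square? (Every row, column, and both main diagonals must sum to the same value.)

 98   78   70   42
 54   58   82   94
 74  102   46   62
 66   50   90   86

Row 1: 98 + 78 + 70 + 42 = 288.
Row 2: 54 + 58 + 82 + 94 = 288.
Row 3: 74 + 102 + 46 + 62 = 284.
Row 4: 66 + 50 + 90 + 86 = 292.
Column 1: 98 + 54 + 74 + 66 = 292.
Column 2: 78 + 58 + 102 + 50 = 288.
Column 3: 70 + 82 + 46 + 90 = 288.
Column 4: 42 + 94 + 62 + 86 = 284.
Main diagonal: 98 + 58 + 46 + 86 = 288.
Anti-diagonal: 42 + 82 + 102 + 66 = 292.

No — row 1 sums to 288 but row 3 sums to 284.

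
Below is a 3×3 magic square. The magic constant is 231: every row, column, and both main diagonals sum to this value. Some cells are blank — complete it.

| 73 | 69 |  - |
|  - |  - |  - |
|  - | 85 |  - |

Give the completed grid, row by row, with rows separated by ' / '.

73 69 89 / 93 77 61 / 65 85 81

Row 1 must total 231; the given cells sum to 142, so (1,3) = 89.
Column 2: 69 + 85 + ? = 231, so (2,2) = 77.
Main diagonal must total 231; the given cells sum to 150, so (3,3) = 81.
Anti-diagonal must total 231; the given cells sum to 166, so (3,1) = 65.
From column 1, 231 − (73 + 65) gives (2,1) = 93.
Column 3: 89 + 81 + ? = 231, so (2,3) = 61.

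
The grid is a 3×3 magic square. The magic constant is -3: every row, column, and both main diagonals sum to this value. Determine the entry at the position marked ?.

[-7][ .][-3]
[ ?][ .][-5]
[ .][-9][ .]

3

From row 1, -3 − (-7 + (-3)) gives (1,2) = 7.
From column 2, -3 − (7 + (-9)) gives (2,2) = -1.
Column 3: -3 + (-5) + ? = -3, so (3,3) = 5.
Using anti-diagonal: -3 + (-1) + ? → (3,1) = -3 − (-4) = 1.
Row 2 needs -3; the known cells sum to -6, so (2,1) = 3.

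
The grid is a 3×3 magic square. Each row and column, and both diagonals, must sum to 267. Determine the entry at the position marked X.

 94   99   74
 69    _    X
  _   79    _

109

Column 1 must total 267; the given cells sum to 163, so (3,1) = 104.
The remaining cell in column 2 is (2,2) = 267 − 178 = 89.
Using main diagonal: 94 + 89 + ? → (3,3) = 267 − 183 = 84.
Row 2 must total 267; the given cells sum to 158, so (2,3) = 109.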